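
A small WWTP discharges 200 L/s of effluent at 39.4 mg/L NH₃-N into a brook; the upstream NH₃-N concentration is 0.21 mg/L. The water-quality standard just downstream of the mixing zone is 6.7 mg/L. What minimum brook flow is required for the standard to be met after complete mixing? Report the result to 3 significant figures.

Set C_mix = 6.7: (Q·0.2100 + 200.0·39.40) / (Q + 200.0) = 6.7
→ Q = 200.0·(39.40 − 6.7)/(6.7 − 0.2100) = 1008 L/s.

1010 L/s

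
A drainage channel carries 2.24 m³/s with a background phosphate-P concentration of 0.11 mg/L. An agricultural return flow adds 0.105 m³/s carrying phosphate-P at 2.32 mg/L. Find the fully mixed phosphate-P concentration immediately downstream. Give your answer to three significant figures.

0.209 mg/L

Conservation of mass: C = (2.240·0.1100 + 0.1050·2.320) / 2.345 = 0.4900/2.345 = 0.2090 mg/L.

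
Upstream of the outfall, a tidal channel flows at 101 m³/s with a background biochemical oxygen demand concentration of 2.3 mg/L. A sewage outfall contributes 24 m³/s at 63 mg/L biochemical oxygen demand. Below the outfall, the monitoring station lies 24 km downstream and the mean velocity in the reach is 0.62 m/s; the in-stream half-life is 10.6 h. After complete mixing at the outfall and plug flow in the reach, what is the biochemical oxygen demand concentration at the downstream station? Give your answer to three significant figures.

Conservation of mass: C = (101.0·2.300 + 24.00·63.00) / 125.0 = 1744/125.0 = 13.95 mg/L.
Travel time t = 24·1000 / 0.62 = 38710 s = 10.75 h.
Half-life 10.6 h → k = ln 2 / 10.6 = 0.06539 h⁻¹ = 1.569 d⁻¹.
After decay, C = 13.95 × e^(−kt) = 13.95 × 0.4950 = 6.908 mg/L.

6.91 mg/L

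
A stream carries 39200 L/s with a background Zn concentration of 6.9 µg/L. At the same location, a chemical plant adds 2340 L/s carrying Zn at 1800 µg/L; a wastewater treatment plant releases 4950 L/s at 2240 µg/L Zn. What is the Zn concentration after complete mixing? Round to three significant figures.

335 µg/L

Mass balance: C = (39200·6.900 + 2340·1800 + 4950·2240) / 46490 = 15570000/46490 = 334.9 µg/L.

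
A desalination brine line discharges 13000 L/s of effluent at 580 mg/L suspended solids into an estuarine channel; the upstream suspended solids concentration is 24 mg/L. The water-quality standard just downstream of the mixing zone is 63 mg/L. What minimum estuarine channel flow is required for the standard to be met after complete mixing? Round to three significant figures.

Set C_mix = 63: (Q·24.00 + 13000·580.0) / (Q + 13000) = 63
→ Q = 13000·(580.0 − 63)/(63 − 24.00) = 172300 L/s.

172000 L/s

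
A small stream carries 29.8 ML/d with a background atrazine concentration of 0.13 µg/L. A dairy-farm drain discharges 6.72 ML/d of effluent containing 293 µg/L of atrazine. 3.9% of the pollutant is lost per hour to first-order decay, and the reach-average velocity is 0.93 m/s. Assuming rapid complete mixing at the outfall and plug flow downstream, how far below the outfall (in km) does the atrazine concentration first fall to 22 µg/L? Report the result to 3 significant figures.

75.6 km

Mixed concentration C = ΣQC/ΣQ = (29.80·0.1300 + 6.720·293.0) / 36.52 = 1973/36.52 = 54.02 µg/L.
3.9%/h lost → k = −ln(1 − 0.039) = 0.03978 h⁻¹.
Set 54.02·exp(−k·t) = 22 → t = ln(54.02/22)/k = 81290 s = 22.58 h.
Distance = v·t = 0.93·81290 = 75600 m = 75.60 km.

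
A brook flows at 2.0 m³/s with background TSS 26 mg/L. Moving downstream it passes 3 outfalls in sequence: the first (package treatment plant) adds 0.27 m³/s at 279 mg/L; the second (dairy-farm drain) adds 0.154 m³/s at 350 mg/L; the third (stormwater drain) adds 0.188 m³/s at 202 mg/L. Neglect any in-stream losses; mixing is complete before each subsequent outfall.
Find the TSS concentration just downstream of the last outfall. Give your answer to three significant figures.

After outfall 1: Q = 2.000 + 0.2700 = 2.270 m³/s; C = (2.000·26.00 + 0.2700·279.0)/2.270 = 56.09 mg/L.
After outfall 2: Q = 2.270 + 0.1540 = 2.424 m³/s; C = (2.270·56.09 + 0.1540·350.0)/2.424 = 74.76 mg/L.
After outfall 3: Q = 2.424 + 0.1880 = 2.612 m³/s; C = (2.424·74.76 + 0.1880·202.0)/2.612 = 83.92 mg/L.

83.9 mg/L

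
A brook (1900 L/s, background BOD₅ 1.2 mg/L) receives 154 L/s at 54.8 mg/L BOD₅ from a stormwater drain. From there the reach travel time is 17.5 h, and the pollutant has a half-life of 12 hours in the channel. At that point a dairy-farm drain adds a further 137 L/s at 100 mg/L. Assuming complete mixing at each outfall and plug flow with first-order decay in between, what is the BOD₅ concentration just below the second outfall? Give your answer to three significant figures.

Flow-weighted average: C = (1900·1.200 + 154.0·54.80) / 2054 = 10720/2054 = 5.219 mg/L; combined flow 2054 L/s.
Half-life 12 h → k = ln 2 / 12 = 0.05776 h⁻¹ = 1.386 d⁻¹.
Applying C = C₀e^(−kt): 5.219 × 0.3639 = 1.899 mg/L.
At the second outfall, C = (2054·1.899 + 137.0·100.0) / (2054 + 137.0) = 8.033 mg/L.

8.03 mg/L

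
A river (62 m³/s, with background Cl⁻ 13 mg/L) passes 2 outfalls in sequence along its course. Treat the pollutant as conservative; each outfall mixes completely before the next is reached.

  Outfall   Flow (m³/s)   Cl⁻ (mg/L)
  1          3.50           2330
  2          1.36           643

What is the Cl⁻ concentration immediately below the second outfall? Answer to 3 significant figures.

After outfall 1: Q = 62.00 + 3.500 = 65.50 m³/s; C = (62.00·13.00 + 3.500·2330)/65.50 = 136.8 mg/L.
After outfall 2: Q = 65.50 + 1.360 = 66.86 m³/s; C = (65.50·136.8 + 1.360·643.0)/66.86 = 147.1 mg/L.

147 mg/L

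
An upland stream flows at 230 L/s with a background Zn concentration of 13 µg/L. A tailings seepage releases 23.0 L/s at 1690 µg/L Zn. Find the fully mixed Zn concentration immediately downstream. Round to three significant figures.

Flow-weighted average: C = (230.0·13.00 + 23.00·1690) / 253.0 = 41860/253.0 = 165.5 µg/L.

165 µg/L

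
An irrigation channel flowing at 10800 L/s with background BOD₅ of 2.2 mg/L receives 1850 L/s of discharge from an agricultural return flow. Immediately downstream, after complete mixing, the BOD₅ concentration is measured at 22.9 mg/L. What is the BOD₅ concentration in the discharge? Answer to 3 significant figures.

144 mg/L

Mass balance: 10800·2.200 + 1850·Cₑ = 12650·22.90
→ Cₑ = (12650·22.90 − 10800·2.200) / 1850 = 143.7 mg/L.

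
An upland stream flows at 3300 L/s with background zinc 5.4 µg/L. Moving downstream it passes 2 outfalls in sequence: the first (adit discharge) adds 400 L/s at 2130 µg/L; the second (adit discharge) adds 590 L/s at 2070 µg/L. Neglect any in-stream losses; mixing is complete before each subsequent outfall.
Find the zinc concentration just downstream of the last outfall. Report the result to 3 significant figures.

487 µg/L

Outfall 1: combined Q = 3700 L/s; C = (3300·5.400 + 400.0·2130)/3700 = 235.1 µg/L.
Outfall 2: combined Q = 4290 L/s; C = (3700·235.1 + 590.0·2070)/4290 = 487.4 µg/L.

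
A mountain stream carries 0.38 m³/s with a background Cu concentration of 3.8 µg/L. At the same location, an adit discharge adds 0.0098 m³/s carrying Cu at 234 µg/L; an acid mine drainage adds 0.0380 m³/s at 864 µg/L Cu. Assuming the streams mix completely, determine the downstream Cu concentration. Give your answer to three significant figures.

Mass balance: C = (0.3800·3.800 + 0.009800·234.0 + 0.03800·864.0) / 0.4278 = 36.57/0.4278 = 85.48 µg/L.

85.5 µg/L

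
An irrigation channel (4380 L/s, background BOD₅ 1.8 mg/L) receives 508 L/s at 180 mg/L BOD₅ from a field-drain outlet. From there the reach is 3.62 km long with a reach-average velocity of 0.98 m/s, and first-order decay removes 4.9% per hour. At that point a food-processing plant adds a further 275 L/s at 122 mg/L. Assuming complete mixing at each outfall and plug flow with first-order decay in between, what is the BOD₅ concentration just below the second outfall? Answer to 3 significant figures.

24.8 mg/L

After mixing, C = (4380·1.800 + 508.0·180.0) / 4888 = 99320/4888 = 20.32 mg/L; combined flow 4888 L/s.
Travel time t = 3.62·1000 / 0.98 = 3694 s = 1.026 h.
4.9%/h lost → k = −ln(1 − 0.049) = 0.05024 h⁻¹.
Applying C = C₀e^(−kt): 20.32 × 0.9498 = 19.30 mg/L.
At the second outfall, C = (4888·19.30 + 275.0·122.0) / (4888 + 275.0) = 24.77 mg/L.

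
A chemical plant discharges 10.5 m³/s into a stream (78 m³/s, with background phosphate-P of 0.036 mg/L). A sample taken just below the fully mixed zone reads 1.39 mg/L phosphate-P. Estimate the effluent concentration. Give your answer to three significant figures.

11.4 mg/L

Mass balance: 78.00·0.03600 + 10.50·Cₑ = 88.50·1.390
→ Cₑ = (88.50·1.390 − 78.00·0.03600) / 10.50 = 11.45 mg/L.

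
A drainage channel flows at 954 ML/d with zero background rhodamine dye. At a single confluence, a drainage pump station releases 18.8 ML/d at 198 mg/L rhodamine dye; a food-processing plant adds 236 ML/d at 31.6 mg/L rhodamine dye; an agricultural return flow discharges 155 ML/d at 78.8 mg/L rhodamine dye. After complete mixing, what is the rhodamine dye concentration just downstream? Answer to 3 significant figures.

17.2 mg/L

Flow-weighted average: C = (954.0·0 + 18.80·198.0 + 236.0·31.60 + 155.0·78.80) / 1364 = 23390/1364 = 17.15 mg/L.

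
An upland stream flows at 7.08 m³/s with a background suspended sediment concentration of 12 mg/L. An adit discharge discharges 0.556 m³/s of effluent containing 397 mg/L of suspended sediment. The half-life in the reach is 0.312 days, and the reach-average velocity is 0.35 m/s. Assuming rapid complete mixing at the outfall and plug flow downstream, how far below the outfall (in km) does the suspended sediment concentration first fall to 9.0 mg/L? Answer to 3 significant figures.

After mixing, C = (7.080·12.00 + 0.5560·397.0) / 7.636 = 305.7/7.636 = 40.03 mg/L.
Half-life 0.312 d → k = ln 2 / 0.312 = 2.222 d⁻¹.
Set 40.03·exp(−k·t) = 9.0 → t = ln(40.03/9.0)/k = 58040 s = 16.12 h.
Distance = v·t = 0.35·58040 = 20320 m = 20.32 km.

20.3 km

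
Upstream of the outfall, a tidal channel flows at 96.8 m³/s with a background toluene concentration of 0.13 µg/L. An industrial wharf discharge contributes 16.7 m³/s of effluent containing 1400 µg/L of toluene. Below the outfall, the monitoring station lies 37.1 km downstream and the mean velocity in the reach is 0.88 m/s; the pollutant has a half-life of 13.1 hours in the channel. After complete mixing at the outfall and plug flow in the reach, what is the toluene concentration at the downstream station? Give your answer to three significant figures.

111 µg/L

After mixing, C = (96.80·0.1300 + 16.70·1400) / 113.5 = 23390/113.5 = 206.1 µg/L.
Travel time t = 37.1·1000 / 0.88 = 42160 s = 11.71 h.
Half-life 13.1 h → k = ln 2 / 13.1 = 0.05291 h⁻¹ = 1.270 d⁻¹.
Applying C = C₀e^(−kt): 206.1 × 0.5381 = 110.9 µg/L.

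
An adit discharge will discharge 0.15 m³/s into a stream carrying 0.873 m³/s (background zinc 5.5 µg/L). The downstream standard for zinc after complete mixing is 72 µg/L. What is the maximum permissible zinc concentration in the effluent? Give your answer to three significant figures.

459 µg/L

At the limit, (Qr·Cr + Qe·Cₑ)/(Qr + Qe) = 72:
Cₑ = (1.023·72 − 0.8730·5.500) / 0.1500 = 459.0 µg/L.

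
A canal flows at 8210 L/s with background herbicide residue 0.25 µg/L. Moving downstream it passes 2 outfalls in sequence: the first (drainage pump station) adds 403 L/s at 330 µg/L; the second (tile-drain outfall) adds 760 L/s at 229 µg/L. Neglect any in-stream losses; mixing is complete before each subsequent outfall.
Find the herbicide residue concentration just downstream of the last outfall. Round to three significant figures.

Below outfall 1: Q → 8613 L/s, C = (8210·0.2500 + 403.0·330.0)/8613 = 15.68 µg/L.
Below outfall 2: Q → 9373 L/s, C = (8613·15.68 + 760.0·229.0)/9373 = 32.98 µg/L.

33.0 µg/L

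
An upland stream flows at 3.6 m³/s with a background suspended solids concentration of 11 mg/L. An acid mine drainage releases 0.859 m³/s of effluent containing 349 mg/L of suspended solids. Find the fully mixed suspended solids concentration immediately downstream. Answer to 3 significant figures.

76.1 mg/L

Conservation of mass: C = (3.600·11.00 + 0.8590·349.0) / 4.459 = 339.4/4.459 = 76.11 mg/L.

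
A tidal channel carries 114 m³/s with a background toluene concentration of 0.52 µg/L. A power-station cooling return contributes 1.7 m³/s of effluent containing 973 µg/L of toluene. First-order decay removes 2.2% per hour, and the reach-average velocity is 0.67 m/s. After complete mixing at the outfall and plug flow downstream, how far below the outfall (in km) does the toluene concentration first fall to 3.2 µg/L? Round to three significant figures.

166 km

Mass balance: C = (114.0·0.5200 + 1.700·973.0) / 115.7 = 1713/115.7 = 14.81 µg/L.
2.2%/h lost → k = −ln(1 − 0.022) = 0.02225 h⁻¹.
Set 14.81·exp(−k·t) = 3.2 → t = ln(14.81/3.2)/k = 247900 s = 68.87 h.
Distance = v·t = 0.67·247900 = 166100 m = 166.1 km.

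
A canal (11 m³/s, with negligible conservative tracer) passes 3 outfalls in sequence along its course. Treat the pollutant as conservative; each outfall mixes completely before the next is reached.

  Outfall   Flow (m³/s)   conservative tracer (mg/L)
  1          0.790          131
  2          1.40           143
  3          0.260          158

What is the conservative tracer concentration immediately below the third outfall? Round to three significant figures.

Below outfall 1: Q → 11.79 m³/s, C = (11.00·0 + 0.7900·131.0)/11.79 = 8.778 mg/L.
Below outfall 2: Q → 13.19 m³/s, C = (11.79·8.778 + 1.400·143.0)/13.19 = 23.02 mg/L.
Below outfall 3: Q → 13.45 m³/s, C = (13.19·23.02 + 0.2600·158.0)/13.45 = 25.63 mg/L.

25.6 mg/L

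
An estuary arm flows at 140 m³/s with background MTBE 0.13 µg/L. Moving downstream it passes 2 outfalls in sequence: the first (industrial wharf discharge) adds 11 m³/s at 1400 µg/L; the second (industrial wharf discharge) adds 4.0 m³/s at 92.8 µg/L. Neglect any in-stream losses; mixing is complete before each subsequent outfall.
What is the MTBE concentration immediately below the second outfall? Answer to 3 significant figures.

Below outfall 1: Q → 151.0 m³/s, C = (140.0·0.1300 + 11.00·1400)/151.0 = 102.1 µg/L.
Below outfall 2: Q → 155.0 m³/s, C = (151.0·102.1 + 4.000·92.80)/155.0 = 101.9 µg/L.

102 µg/L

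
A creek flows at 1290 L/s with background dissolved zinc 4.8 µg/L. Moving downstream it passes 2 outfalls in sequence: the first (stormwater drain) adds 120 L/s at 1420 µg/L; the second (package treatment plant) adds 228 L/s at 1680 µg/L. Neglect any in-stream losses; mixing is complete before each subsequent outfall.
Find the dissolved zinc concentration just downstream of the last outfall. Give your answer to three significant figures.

342 µg/L

Outfall 1: combined Q = 1410 L/s; C = (1290·4.800 + 120.0·1420)/1410 = 125.2 µg/L.
Outfall 2: combined Q = 1638 L/s; C = (1410·125.2 + 228.0·1680)/1638 = 341.7 µg/L.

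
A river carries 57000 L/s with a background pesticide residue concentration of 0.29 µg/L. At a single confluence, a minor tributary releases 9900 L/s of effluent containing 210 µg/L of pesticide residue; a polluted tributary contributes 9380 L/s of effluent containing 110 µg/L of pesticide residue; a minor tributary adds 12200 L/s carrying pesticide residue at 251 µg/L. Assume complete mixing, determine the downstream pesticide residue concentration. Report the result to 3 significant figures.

70.0 µg/L

Mass balance: C = (57000·0.2900 + 9900·210.0 + 9380·110.0 + 12200·251.0) / 88480 = 6190000/88480 = 69.95 µg/L.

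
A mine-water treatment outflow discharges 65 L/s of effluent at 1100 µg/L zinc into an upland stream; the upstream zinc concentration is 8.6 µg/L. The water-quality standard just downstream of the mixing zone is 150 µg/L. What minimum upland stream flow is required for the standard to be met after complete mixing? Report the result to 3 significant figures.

437 L/s

Set C_mix = 150: (Q·8.600 + 65.00·1100) / (Q + 65.00) = 150
→ Q = 65.00·(1100 − 150)/(150 − 8.600) = 436.7 L/s.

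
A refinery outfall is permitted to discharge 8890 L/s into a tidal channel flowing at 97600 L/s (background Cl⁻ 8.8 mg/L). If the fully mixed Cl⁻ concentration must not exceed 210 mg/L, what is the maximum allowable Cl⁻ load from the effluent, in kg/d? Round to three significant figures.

1860000 kg/d

Mass balance at the limit: 97600·8.800 + 8890·Cₑ = 106500·210 → Cₑ = 2419 mg/L.
8890 L/s = 8.890 m³/s. Load = 8.890 m³/s × 2419 g/m³ × 86 400 s/d = 1858000 kg/d.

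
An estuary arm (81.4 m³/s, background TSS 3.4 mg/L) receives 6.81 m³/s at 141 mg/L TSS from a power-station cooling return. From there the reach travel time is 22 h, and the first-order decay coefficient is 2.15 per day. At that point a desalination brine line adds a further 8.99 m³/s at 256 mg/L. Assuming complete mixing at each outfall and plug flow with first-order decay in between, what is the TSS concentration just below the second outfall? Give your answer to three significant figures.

Conservation of mass: C = (81.40·3.400 + 6.810·141.0) / 88.21 = 1237/88.21 = 14.02 mg/L; combined flow 88.21 m³/s.
Applying C = C₀e^(−kt): 14.02 × 0.1393 = 1.954 mg/L.
At the second outfall, C = (88.21·1.954 + 8.990·256.0) / (88.21 + 8.990) = 25.45 mg/L.

25.5 mg/L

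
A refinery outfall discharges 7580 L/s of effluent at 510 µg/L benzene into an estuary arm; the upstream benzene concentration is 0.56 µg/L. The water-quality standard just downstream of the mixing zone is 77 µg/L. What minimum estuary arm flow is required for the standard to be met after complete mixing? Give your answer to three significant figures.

Set C_mix = 77: (Q·0.5600 + 7580·510.0) / (Q + 7580) = 77
→ Q = 7580·(510.0 − 77)/(77 − 0.5600) = 42940 L/s.

42900 L/s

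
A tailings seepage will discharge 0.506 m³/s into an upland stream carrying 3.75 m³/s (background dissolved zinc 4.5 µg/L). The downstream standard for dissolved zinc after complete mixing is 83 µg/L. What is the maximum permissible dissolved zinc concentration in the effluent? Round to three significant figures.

665 µg/L

At the limit, (Qr·Cr + Qe·Cₑ)/(Qr + Qe) = 83:
Cₑ = (4.256·83 − 3.750·4.500) / 0.5060 = 664.8 µg/L.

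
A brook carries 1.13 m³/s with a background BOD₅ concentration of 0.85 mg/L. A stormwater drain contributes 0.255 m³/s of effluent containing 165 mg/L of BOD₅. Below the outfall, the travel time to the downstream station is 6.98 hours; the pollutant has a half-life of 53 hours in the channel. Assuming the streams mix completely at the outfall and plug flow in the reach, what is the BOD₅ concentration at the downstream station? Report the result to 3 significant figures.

28.4 mg/L

Flow-weighted average: C = (1.130·0.8500 + 0.2550·165.0) / 1.385 = 43.04/1.385 = 31.07 mg/L.
Half-life 53 h → k = ln 2 / 53 = 0.01308 h⁻¹ = 0.3139 d⁻¹.
After decay, C = 31.07 × e^(−kt) = 31.07 × 0.9128 = 28.36 mg/L.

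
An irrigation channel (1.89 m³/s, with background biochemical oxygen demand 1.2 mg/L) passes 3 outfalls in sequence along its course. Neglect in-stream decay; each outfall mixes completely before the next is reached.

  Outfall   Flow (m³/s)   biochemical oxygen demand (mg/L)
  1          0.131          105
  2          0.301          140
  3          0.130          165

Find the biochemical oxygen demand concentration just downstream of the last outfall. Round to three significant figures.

32.5 mg/L

After outfall 1: Q = 1.890 + 0.1310 = 2.021 m³/s; C = (1.890·1.200 + 0.1310·105.0)/2.021 = 7.928 mg/L.
After outfall 2: Q = 2.021 + 0.3010 = 2.322 m³/s; C = (2.021·7.928 + 0.3010·140.0)/2.322 = 25.05 mg/L.
After outfall 3: Q = 2.322 + 0.1300 = 2.452 m³/s; C = (2.322·25.05 + 0.1300·165.0)/2.452 = 32.47 mg/L.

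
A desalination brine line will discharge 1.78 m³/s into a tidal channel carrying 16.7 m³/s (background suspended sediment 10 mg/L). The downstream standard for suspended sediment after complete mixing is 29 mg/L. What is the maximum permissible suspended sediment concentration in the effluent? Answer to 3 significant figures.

At the limit, (Qr·Cr + Qe·Cₑ)/(Qr + Qe) = 29:
Cₑ = (18.48·29 − 16.70·10.00) / 1.780 = 207.3 mg/L.

207 mg/L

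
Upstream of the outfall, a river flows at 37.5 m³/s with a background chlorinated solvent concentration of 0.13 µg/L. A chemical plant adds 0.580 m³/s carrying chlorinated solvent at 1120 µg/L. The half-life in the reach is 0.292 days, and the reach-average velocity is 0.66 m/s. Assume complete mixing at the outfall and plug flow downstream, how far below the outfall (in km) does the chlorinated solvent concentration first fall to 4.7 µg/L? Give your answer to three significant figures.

31.1 km

Flow-weighted average: C = (37.50·0.1300 + 0.5800·1120) / 38.08 = 654.5/38.08 = 17.19 µg/L.
Half-life 0.292 d → k = ln 2 / 0.292 = 2.374 d⁻¹.
Set 17.19·exp(−k·t) = 4.7 → t = ln(17.19/4.7)/k = 47190 s = 13.11 h.
Distance = v·t = 0.66·47190 = 31150 m = 31.15 km.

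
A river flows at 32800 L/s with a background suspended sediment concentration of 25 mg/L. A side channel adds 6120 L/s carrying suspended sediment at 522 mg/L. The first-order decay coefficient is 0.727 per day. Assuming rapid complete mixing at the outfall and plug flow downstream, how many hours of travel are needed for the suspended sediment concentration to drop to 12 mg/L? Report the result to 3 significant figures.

71.0 h

Conservation of mass: C = (32800·25.00 + 6120·522.0) / 38920 = 4015000/38920 = 103.2 mg/L.
103.2·exp(−k·t) = 12 → t = ln(103.2/12)/k = 255700 s = 71.02 h.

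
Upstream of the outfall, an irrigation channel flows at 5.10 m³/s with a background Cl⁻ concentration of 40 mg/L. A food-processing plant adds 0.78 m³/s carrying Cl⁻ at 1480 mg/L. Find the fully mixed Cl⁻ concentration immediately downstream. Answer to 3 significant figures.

After mixing, C = (5.100·40.00 + 0.7800·1480) / 5.880 = 1358/5.880 = 231.0 mg/L.

231 mg/L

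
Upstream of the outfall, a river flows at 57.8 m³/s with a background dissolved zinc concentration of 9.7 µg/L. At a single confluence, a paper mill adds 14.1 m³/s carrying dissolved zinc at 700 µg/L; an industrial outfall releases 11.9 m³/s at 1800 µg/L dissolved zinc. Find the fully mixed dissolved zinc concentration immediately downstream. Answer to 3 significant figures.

380 µg/L

Conservation of mass: C = (57.80·9.700 + 14.10·700.0 + 11.90·1800) / 83.80 = 31850/83.80 = 380.1 µg/L.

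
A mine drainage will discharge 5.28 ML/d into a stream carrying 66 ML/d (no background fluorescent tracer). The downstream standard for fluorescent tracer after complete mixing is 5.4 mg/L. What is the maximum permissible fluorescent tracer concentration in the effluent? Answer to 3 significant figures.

At the limit, (Qr·Cr + Qe·Cₑ)/(Qr + Qe) = 5.4:
Cₑ = (71.28·5.4 − 66.00·0) / 5.280 = 72.90 mg/L.

72.9 mg/L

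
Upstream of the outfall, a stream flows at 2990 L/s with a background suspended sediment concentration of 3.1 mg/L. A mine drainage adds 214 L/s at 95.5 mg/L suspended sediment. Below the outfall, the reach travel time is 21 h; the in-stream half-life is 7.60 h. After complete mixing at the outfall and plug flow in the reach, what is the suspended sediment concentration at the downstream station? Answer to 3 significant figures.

Mass balance: C = (2990·3.100 + 214.0·95.50) / 3204 = 29710/3204 = 9.272 mg/L.
Half-life 7.60 h → k = ln 2 / 7.60 = 0.09120 h⁻¹ = 2.189 d⁻¹.
Decay over the reach: 9.272·exp(−kt) = 9.272·0.1473 = 1.366 mg/L.

1.37 mg/L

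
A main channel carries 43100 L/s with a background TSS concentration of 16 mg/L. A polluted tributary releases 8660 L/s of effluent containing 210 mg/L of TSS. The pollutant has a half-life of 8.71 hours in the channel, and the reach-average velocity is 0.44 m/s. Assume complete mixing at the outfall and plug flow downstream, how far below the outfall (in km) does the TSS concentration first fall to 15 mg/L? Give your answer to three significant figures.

23.3 km

Mass balance: C = (43100·16.00 + 8660·210.0) / 51760 = 2508000/51760 = 48.46 mg/L.
Half-life 8.71 h → k = ln 2 / 8.71 = 0.07958 h⁻¹ = 1.910 d⁻¹.
Set 48.46·exp(−k·t) = 15 → t = ln(48.46/15)/k = 53050 s = 14.74 h.
Distance = v·t = 0.44·53050 = 23340 m = 23.34 km.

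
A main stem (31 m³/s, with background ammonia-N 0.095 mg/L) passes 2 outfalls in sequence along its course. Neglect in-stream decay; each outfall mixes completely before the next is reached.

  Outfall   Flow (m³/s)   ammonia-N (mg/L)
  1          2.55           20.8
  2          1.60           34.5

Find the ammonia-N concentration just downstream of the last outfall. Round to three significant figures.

3.16 mg/L

After outfall 1: Q = 31.00 + 2.550 = 33.55 m³/s; C = (31.00·0.09500 + 2.550·20.80)/33.55 = 1.669 mg/L.
After outfall 2: Q = 33.55 + 1.600 = 35.15 m³/s; C = (33.55·1.669 + 1.600·34.50)/35.15 = 3.163 mg/L.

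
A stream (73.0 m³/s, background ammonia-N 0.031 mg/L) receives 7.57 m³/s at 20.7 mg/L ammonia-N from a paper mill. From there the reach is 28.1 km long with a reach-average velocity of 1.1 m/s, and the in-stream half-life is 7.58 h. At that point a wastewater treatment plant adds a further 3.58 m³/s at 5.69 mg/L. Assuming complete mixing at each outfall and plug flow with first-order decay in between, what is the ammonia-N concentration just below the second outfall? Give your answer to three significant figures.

Flow-weighted average: C = (73.00·0.03100 + 7.570·20.70) / 80.57 = 159.0/80.57 = 1.973 mg/L; combined flow 80.57 m³/s.
Travel time t = 28.1·1000 / 1.1 = 25550 s = 7.096 h.
Half-life 7.58 h → k = ln 2 / 7.58 = 0.09144 h⁻¹ = 2.195 d⁻¹.
First-order decay: C = 1.973·exp(−k·t) = 1.973·0.5226 = 1.031 mg/L.
At the second outfall, C = (80.57·1.031 + 3.580·5.690) / (80.57 + 3.580) = 1.229 mg/L.

1.23 mg/L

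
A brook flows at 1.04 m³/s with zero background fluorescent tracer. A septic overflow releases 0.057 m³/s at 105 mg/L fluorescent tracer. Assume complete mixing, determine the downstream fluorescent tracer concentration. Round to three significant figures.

5.46 mg/L

Mixed concentration C = ΣQC/ΣQ = (1.040·0 + 0.05700·105.0) / 1.097 = 5.985/1.097 = 5.456 mg/L.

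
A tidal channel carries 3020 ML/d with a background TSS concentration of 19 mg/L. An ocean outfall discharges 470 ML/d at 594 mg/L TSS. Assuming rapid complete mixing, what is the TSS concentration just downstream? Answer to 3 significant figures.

96.4 mg/L

After mixing, C = (3020·19.00 + 470.0·594.0) / 3490 = 336600/3490 = 96.44 mg/L.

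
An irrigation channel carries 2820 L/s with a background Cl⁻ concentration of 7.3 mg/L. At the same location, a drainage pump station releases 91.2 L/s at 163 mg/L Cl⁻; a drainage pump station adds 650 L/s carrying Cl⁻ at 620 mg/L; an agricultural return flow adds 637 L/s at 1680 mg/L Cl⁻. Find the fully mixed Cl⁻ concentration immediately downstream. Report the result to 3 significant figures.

359 mg/L

Conservation of mass: C = (2820·7.300 + 91.20·163.0 + 650.0·620.0 + 637.0·1680) / 4198 = 1509000/4198 = 359.3 mg/L.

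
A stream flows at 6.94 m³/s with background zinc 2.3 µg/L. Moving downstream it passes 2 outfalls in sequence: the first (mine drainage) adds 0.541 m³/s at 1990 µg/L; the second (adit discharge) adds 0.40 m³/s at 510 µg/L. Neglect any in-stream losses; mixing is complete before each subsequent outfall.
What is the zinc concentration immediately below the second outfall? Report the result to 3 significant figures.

165 µg/L

Outfall 1: combined Q = 7.481 m³/s; C = (6.940·2.300 + 0.5410·1990)/7.481 = 146.0 µg/L.
Outfall 2: combined Q = 7.881 m³/s; C = (7.481·146.0 + 0.4000·510.0)/7.881 = 164.5 µg/L.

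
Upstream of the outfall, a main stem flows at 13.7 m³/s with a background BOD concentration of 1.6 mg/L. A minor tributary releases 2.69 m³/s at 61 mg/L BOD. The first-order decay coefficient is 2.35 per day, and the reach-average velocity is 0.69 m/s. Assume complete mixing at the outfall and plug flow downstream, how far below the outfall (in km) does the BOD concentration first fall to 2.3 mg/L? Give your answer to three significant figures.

40.5 km

After mixing, C = (13.70·1.600 + 2.690·61.00) / 16.39 = 186.0/16.39 = 11.35 mg/L.
Set 11.35·exp(−k·t) = 2.3 → t = ln(11.35/2.3)/k = 58690 s = 16.30 h.
Distance = v·t = 0.69·58690 = 40490 m = 40.49 km.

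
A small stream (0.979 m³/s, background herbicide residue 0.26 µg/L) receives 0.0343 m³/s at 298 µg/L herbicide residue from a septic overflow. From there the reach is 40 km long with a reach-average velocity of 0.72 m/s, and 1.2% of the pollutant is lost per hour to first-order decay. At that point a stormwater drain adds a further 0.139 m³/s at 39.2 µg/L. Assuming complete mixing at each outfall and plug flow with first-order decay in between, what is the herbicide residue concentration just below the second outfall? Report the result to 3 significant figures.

12.3 µg/L

After mixing, C = (0.9790·0.2600 + 0.03430·298.0) / 1.013 = 10.48/1.013 = 10.34 µg/L; combined flow 1.013 m³/s.
Travel time t = 40·1000 / 0.72 = 55560 s = 15.43 h.
1.2%/h lost → k = −ln(1 − 0.012) = 0.01207 h⁻¹.
Decay over the reach: 10.34·exp(−kt) = 10.34·0.8300 = 8.581 µg/L.
At the second outfall, C = (1.013·8.581 + 0.1390·39.20) / (1.013 + 0.1390) = 12.27 µg/L.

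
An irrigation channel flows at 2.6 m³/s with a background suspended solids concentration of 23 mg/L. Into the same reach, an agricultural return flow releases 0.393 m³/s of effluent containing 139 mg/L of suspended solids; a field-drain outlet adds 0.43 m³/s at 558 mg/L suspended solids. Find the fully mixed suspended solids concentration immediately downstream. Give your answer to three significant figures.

Mixed concentration C = ΣQC/ΣQ = (2.600·23.00 + 0.3930·139.0 + 0.4300·558.0) / 3.423 = 354.4/3.423 = 103.5 mg/L.

104 mg/L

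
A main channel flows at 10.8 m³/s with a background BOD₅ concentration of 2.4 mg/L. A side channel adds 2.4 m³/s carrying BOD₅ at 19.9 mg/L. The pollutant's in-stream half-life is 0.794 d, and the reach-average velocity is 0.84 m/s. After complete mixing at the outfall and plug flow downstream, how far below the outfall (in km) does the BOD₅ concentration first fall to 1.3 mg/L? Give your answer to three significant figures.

After mixing, C = (10.80·2.400 + 2.400·19.90) / 13.20 = 73.68/13.20 = 5.582 mg/L.
Half-life 0.794 d → k = ln 2 / 0.794 = 0.8730 d⁻¹.
Set 5.582·exp(−k·t) = 1.3 → t = ln(5.582/1.3)/k = 144200 s = 40.06 h.
Distance = v·t = 0.84·144200 = 121100 m = 121.1 km.

121 km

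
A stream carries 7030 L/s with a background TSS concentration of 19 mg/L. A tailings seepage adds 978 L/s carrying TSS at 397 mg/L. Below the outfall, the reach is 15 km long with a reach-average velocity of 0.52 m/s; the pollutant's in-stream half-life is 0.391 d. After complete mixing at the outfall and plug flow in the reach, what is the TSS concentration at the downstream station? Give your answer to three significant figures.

36.1 mg/L

Mass balance: C = (7030·19.00 + 978.0·397.0) / 8008 = 521800/8008 = 65.16 mg/L.
Travel time t = 15·1000 / 0.52 = 28850 s = 8.013 h.
Half-life 0.391 d → k = ln 2 / 0.391 = 1.773 d⁻¹.
Decay over the reach: 65.16·exp(−kt) = 65.16·0.5533 = 36.06 mg/L.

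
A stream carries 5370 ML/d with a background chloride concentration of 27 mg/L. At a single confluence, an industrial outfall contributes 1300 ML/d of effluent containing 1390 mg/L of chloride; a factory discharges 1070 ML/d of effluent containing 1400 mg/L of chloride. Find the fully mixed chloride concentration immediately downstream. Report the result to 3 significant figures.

Flow-weighted average: C = (5370·27.00 + 1300·1390 + 1070·1400) / 7740 = 3450000/7740 = 445.7 mg/L.

446 mg/L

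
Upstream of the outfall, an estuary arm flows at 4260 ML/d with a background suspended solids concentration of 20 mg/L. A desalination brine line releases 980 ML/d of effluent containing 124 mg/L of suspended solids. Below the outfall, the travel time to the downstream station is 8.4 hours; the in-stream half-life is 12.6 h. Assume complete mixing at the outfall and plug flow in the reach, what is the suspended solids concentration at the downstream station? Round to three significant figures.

24.9 mg/L

Flow-weighted average: C = (4260·20.00 + 980.0·124.0) / 5240 = 206700/5240 = 39.45 mg/L.
Half-life 12.6 h → k = ln 2 / 12.6 = 0.05501 h⁻¹ = 1.320 d⁻¹.
After decay, C = 39.45 × e^(−kt) = 39.45 × 0.6300 = 24.85 mg/L.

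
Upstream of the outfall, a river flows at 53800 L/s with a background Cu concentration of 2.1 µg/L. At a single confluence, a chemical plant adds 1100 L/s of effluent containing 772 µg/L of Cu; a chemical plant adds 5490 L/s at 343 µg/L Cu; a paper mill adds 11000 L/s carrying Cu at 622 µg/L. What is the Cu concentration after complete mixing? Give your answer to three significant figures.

Mass balance: C = (53800·2.100 + 1100·772.0 + 5490·343.0 + 11000·622.0) / 71390 = 9687000/71390 = 135.7 µg/L.

136 µg/L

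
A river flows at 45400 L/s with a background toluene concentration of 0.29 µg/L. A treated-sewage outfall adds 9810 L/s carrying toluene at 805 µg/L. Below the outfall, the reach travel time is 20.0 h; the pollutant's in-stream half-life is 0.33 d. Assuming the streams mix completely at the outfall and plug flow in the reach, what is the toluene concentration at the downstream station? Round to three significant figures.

24.9 µg/L

After mixing, C = (45400·0.2900 + 9810·805.0) / 55210 = 7910000/55210 = 143.3 µg/L.
Half-life 0.33 d → k = ln 2 / 0.33 = 2.100 d⁻¹.
Decay over the reach: 143.3·exp(−kt) = 143.3·0.1737 = 24.89 µg/L.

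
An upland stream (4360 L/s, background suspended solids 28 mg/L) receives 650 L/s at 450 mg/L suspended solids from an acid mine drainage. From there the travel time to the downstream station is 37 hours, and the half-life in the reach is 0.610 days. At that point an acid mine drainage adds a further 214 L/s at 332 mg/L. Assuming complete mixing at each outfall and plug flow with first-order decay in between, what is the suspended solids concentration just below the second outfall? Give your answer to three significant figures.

Mass balance: C = (4360·28.00 + 650.0·450.0) / 5010 = 414600/5010 = 82.75 mg/L; combined flow 5010 L/s.
Half-life 0.610 d → k = ln 2 / 0.610 = 1.136 d⁻¹.
First-order decay: C = 82.75·exp(−k·t) = 82.75·0.1735 = 14.35 mg/L.
Second outfall: C = (5010·14.35 + 214.0·332.0)/5224 = 27.37 mg/L.

27.4 mg/L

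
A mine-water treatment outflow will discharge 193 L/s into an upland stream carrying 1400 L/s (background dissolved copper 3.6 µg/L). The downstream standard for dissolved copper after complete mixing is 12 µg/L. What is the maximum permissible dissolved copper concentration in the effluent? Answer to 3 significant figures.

At the limit, (Qr·Cr + Qe·Cₑ)/(Qr + Qe) = 12:
Cₑ = (1593·12 − 1400·3.600) / 193.0 = 72.93 µg/L.

72.9 µg/L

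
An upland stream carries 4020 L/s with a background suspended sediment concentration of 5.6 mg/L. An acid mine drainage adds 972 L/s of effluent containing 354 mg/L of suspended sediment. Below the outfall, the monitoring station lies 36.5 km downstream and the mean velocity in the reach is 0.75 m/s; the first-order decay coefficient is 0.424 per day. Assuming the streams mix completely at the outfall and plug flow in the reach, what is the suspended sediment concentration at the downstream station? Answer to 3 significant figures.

57.8 mg/L

Mixed concentration C = ΣQC/ΣQ = (4020·5.600 + 972.0·354.0) / 4992 = 366600/4992 = 73.44 mg/L.
Travel time t = 36.5·1000 / 0.75 = 48670 s = 13.52 h.
Decay over the reach: 73.44·exp(−kt) = 73.44·0.7876 = 57.84 mg/L.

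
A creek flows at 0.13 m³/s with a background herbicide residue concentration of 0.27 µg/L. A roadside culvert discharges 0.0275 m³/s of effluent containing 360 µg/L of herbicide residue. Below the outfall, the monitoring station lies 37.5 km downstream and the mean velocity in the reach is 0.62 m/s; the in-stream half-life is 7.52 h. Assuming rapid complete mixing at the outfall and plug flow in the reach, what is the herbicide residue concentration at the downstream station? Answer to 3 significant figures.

Flow-weighted average: C = (0.1300·0.2700 + 0.02750·360.0) / 0.1575 = 9.935/0.1575 = 63.08 µg/L.
Travel time t = 37.5·1000 / 0.62 = 60480 s = 16.80 h.
Half-life 7.52 h → k = ln 2 / 7.52 = 0.09217 h⁻¹ = 2.212 d⁻¹.
Decay over the reach: 63.08·exp(−kt) = 63.08·0.2125 = 13.41 µg/L.

13.4 µg/L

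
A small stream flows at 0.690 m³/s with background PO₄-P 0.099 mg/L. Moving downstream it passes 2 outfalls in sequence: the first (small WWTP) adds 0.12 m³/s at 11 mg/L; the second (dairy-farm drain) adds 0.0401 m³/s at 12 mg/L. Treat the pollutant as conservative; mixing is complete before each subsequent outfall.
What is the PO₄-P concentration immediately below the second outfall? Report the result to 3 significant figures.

2.20 mg/L

Below outfall 1: Q → 0.8100 m³/s, C = (0.6900·0.09900 + 0.1200·11.00)/0.8100 = 1.714 mg/L.
Below outfall 2: Q → 0.8501 m³/s, C = (0.8100·1.714 + 0.04010·12.00)/0.8501 = 2.199 mg/L.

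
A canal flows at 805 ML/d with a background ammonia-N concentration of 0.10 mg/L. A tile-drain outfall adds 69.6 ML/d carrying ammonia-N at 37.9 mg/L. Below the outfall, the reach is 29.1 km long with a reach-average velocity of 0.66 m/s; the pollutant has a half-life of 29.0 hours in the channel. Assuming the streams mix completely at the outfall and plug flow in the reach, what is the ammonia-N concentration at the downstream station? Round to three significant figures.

After mixing, C = (805.0·0.1000 + 69.60·37.90) / 874.6 = 2718/874.6 = 3.108 mg/L.
Travel time t = 29.1·1000 / 0.66 = 44090 s = 12.25 h.
Half-life 29.0 h → k = ln 2 / 29.0 = 0.02390 h⁻¹ = 0.5736 d⁻¹.
Applying C = C₀e^(−kt): 3.108 × 0.7462 = 2.319 mg/L.

2.32 mg/L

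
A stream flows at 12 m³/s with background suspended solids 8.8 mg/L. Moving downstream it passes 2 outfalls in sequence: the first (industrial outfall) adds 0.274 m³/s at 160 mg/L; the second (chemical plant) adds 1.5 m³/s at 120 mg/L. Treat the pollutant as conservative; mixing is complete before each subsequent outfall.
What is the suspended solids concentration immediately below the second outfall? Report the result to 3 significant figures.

After outfall 1: Q = 12.00 + 0.2740 = 12.27 m³/s; C = (12.00·8.800 + 0.2740·160.0)/12.27 = 12.18 mg/L.
After outfall 2: Q = 12.27 + 1.500 = 13.77 m³/s; C = (12.27·12.18 + 1.500·120.0)/13.77 = 23.92 mg/L.

23.9 mg/L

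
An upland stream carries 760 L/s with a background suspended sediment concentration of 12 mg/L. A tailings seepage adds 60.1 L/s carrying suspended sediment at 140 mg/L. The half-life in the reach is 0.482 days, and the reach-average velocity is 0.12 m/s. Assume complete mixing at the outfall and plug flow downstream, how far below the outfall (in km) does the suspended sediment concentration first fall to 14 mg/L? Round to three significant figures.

After mixing, C = (760.0·12.00 + 60.10·140.0) / 820.1 = 17530/820.1 = 21.38 mg/L.
Half-life 0.482 d → k = ln 2 / 0.482 = 1.438 d⁻¹.
Set 21.38·exp(−k·t) = 14 → t = ln(21.38/14)/k = 25440 s = 7.066 h.
Distance = v·t = 0.12·25440 = 3053 m = 3.053 km.

3.05 km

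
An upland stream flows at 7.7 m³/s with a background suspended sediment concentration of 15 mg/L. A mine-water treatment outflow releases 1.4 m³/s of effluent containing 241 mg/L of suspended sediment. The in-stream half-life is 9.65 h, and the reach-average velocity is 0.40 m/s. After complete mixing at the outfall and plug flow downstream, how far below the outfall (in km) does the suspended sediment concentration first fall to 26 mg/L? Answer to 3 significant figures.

13.0 km

After mixing, C = (7.700·15.00 + 1.400·241.0) / 9.100 = 452.9/9.100 = 49.77 mg/L.
Half-life 9.65 h → k = ln 2 / 9.65 = 0.07183 h⁻¹ = 1.724 d⁻¹.
Set 49.77·exp(−k·t) = 26 → t = ln(49.77/26)/k = 32540 s = 9.040 h.
Distance = v·t = 0.40·32540 = 13020 m = 13.02 km.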